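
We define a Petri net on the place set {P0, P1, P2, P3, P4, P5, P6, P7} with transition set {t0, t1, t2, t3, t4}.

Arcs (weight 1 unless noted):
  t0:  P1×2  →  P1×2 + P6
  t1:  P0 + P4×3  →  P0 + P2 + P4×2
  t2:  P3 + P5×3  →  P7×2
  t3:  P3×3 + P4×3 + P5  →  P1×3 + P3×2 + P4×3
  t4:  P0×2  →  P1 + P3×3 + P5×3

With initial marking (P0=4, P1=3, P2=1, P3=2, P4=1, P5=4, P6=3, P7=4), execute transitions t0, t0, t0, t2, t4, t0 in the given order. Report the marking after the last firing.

step 1: fire t0:  (P0=4, P1=3, P2=1, P3=2, P4=1, P5=4, P6=3, P7=4) → (P0=4, P1=3, P2=1, P3=2, P4=1, P5=4, P6=4, P7=4)
step 2: fire t0:  (P0=4, P1=3, P2=1, P3=2, P4=1, P5=4, P6=4, P7=4) → (P0=4, P1=3, P2=1, P3=2, P4=1, P5=4, P6=5, P7=4)
step 3: fire t0:  (P0=4, P1=3, P2=1, P3=2, P4=1, P5=4, P6=5, P7=4) → (P0=4, P1=3, P2=1, P3=2, P4=1, P5=4, P6=6, P7=4)
step 4: fire t2:  (P0=4, P1=3, P2=1, P3=2, P4=1, P5=4, P6=6, P7=4) → (P0=4, P1=3, P2=1, P3=1, P4=1, P5=1, P6=6, P7=6)
step 5: fire t4:  (P0=4, P1=3, P2=1, P3=1, P4=1, P5=1, P6=6, P7=6) → (P0=2, P1=4, P2=1, P3=4, P4=1, P5=4, P6=6, P7=6)
step 6: fire t0:  (P0=2, P1=4, P2=1, P3=4, P4=1, P5=4, P6=6, P7=6) → (P0=2, P1=4, P2=1, P3=4, P4=1, P5=4, P6=7, P7=6)

(P0=2, P1=4, P2=1, P3=4, P4=1, P5=4, P6=7, P7=6)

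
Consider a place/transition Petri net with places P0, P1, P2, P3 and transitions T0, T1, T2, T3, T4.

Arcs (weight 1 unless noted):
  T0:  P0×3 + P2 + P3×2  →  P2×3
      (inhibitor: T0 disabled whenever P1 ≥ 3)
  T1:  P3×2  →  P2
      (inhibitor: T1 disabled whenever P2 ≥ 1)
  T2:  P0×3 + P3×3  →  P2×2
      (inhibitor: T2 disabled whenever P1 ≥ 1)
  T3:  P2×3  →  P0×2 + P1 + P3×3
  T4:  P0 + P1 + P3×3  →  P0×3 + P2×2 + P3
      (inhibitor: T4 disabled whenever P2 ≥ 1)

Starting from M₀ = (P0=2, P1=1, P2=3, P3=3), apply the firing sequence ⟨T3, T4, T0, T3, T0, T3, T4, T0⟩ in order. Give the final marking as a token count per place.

step 1: fire T3:  (P0=2, P1=1, P2=3, P3=3) → (P0=4, P1=2, P2=0, P3=6)
step 2: fire T4:  (P0=4, P1=2, P2=0, P3=6) → (P0=6, P1=1, P2=2, P3=4)
step 3: fire T0:  (P0=6, P1=1, P2=2, P3=4) → (P0=3, P1=1, P2=4, P3=2)
step 4: fire T3:  (P0=3, P1=1, P2=4, P3=2) → (P0=5, P1=2, P2=1, P3=5)
step 5: fire T0:  (P0=5, P1=2, P2=1, P3=5) → (P0=2, P1=2, P2=3, P3=3)
step 6: fire T3:  (P0=2, P1=2, P2=3, P3=3) → (P0=4, P1=3, P2=0, P3=6)
step 7: fire T4:  (P0=4, P1=3, P2=0, P3=6) → (P0=6, P1=2, P2=2, P3=4)
step 8: fire T0:  (P0=6, P1=2, P2=2, P3=4) → (P0=3, P1=2, P2=4, P3=2)

(P0=3, P1=2, P2=4, P3=2)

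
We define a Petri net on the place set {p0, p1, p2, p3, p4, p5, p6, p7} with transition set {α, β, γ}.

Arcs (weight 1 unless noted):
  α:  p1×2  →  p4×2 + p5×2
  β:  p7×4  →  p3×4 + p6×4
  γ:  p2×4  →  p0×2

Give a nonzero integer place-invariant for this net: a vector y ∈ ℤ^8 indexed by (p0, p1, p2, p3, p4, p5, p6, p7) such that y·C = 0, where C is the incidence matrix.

y = (p0:2, p1:0, p2:1, p3:0, p4:0, p5:0, p6:0, p7:0)

Incidence matrix C (rows=places, cols=transitions):
        α    β    γ
   p0   0    0    2
   p1  -2    0    0
   p2   0    0   -4
   p3   0    4    0
   p4   2    0    0
   p5   2    0    0
   p6   0    4    0
   p7   0   -4    0

Candidate y = [2, 0, 1, 0, 0, 0, 0, 0]; check y·C column-wise:
  col α: 2·0 + 0·-2 + 1·0 + 0·2 + 0·2 = 0
  col β: 2·0 + 1·0 + 0·4 + 0·4 + 0·-4 = 0
  col γ: 2·2 + 1·-4 = 0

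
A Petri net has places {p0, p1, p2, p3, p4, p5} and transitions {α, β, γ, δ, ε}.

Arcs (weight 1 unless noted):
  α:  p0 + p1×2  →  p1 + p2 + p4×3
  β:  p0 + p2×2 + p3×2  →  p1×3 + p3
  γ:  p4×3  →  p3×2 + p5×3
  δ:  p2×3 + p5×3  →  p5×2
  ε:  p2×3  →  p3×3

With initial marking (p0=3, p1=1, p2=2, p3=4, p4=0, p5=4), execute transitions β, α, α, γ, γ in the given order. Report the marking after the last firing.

(p0=0, p1=2, p2=2, p3=7, p4=0, p5=10)

step 1: fire β:  (p0=3, p1=1, p2=2, p3=4, p4=0, p5=4) → (p0=2, p1=4, p2=0, p3=3, p4=0, p5=4)
step 2: fire α:  (p0=2, p1=4, p2=0, p3=3, p4=0, p5=4) → (p0=1, p1=3, p2=1, p3=3, p4=3, p5=4)
step 3: fire α:  (p0=1, p1=3, p2=1, p3=3, p4=3, p5=4) → (p0=0, p1=2, p2=2, p3=3, p4=6, p5=4)
step 4: fire γ:  (p0=0, p1=2, p2=2, p3=3, p4=6, p5=4) → (p0=0, p1=2, p2=2, p3=5, p4=3, p5=7)
step 5: fire γ:  (p0=0, p1=2, p2=2, p3=5, p4=3, p5=7) → (p0=0, p1=2, p2=2, p3=7, p4=0, p5=10)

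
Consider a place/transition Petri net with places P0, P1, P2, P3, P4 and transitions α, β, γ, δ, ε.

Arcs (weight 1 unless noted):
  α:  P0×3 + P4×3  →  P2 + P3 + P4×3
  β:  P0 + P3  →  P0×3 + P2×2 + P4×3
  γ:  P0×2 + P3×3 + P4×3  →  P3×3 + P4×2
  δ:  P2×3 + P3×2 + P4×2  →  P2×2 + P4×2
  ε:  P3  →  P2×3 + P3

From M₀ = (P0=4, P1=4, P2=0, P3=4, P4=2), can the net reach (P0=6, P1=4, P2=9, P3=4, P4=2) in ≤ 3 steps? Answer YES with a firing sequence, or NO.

NO — not reachable within 3 firings

depth 0: 1 marking
depth 1: 3 markings reached so far
depth 2: 9 markings reached so far
depth 3: 24 markings reached so far
target is not among the 24 markings reachable within 3 steps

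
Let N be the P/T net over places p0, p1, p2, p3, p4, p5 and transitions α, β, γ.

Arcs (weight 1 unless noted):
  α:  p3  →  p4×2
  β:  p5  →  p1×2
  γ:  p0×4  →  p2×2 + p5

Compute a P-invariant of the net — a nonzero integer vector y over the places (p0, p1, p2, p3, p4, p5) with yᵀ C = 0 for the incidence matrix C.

Incidence matrix C (rows=places, cols=transitions):
        α    β    γ
   p0   0    0   -4
   p1   0    2    0
   p2   0    0    2
   p3  -1    0    0
   p4   2    0    0
   p5   0   -1    1

Candidate y = [1, 0, 2, 0, 0, 0]; check y·C column-wise:
  col α: 1·0 + 2·0 + 0·-1 + 0·2 = 0
  col β: 1·0 + 0·2 + 2·0 + 0·-1 = 0
  col γ: 1·-4 + 2·2 + 0·1 = 0

y = (p0:1, p1:0, p2:2, p3:0, p4:0, p5:0)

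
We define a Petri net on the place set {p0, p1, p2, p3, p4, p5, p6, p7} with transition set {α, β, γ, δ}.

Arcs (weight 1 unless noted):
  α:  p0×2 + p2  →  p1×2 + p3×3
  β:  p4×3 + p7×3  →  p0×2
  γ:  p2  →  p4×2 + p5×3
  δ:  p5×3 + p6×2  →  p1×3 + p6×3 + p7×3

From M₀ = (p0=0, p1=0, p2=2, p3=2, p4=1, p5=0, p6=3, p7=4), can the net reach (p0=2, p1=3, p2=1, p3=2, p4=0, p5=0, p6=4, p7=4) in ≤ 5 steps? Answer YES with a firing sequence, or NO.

step 1: fire γ:  (p0=0, p1=0, p2=2, p3=2, p4=1, p5=0, p6=3, p7=4) → (p0=0, p1=0, p2=1, p3=2, p4=3, p5=3, p6=3, p7=4)
step 2: fire β:  (p0=0, p1=0, p2=1, p3=2, p4=3, p5=3, p6=3, p7=4) → (p0=2, p1=0, p2=1, p3=2, p4=0, p5=3, p6=3, p7=1)
step 3: fire δ:  (p0=2, p1=0, p2=1, p3=2, p4=0, p5=3, p6=3, p7=1) → (p0=2, p1=3, p2=1, p3=2, p4=0, p5=0, p6=4, p7=4)

YES — reachable via ⟨γ, β, δ⟩ (3 firings)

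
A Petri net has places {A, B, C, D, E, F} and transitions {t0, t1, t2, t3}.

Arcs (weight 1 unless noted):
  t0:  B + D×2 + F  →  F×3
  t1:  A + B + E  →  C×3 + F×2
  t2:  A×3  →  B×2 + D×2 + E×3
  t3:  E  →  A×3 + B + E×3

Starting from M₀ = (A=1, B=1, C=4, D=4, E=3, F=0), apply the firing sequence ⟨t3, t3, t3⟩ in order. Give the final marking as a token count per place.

(A=10, B=4, C=4, D=4, E=9, F=0)

step 1: fire t3:  (A=1, B=1, C=4, D=4, E=3, F=0) → (A=4, B=2, C=4, D=4, E=5, F=0)
step 2: fire t3:  (A=4, B=2, C=4, D=4, E=5, F=0) → (A=7, B=3, C=4, D=4, E=7, F=0)
step 3: fire t3:  (A=7, B=3, C=4, D=4, E=7, F=0) → (A=10, B=4, C=4, D=4, E=9, F=0)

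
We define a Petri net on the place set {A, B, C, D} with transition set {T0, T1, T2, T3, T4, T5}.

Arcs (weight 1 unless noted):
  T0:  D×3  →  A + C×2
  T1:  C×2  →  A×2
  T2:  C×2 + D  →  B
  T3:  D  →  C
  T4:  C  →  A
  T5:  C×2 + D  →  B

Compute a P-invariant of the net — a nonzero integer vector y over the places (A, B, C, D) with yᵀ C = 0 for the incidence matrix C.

Incidence matrix C (rows=places, cols=transitions):
       T0   T1   T2   T3   T4   T5
    A   1    2    0    0    1    0
    B   0    0    1    0    0    1
    C   2   -2   -2    1   -1   -2
    D  -3    0   -1   -1    0   -1

Candidate y = [1, 3, 1, 1]; check y·C column-wise:
  col T0: 1·1 + 3·0 + 1·2 + 1·-3 = 0
  col T1: 1·2 + 3·0 + 1·-2 + 1·0 = 0
  col T2: 1·0 + 3·1 + 1·-2 + 1·-1 = 0
  col T3: 1·0 + 3·0 + 1·1 + 1·-1 = 0
  col T4: 1·1 + 3·0 + 1·-1 + 1·0 = 0
  col T5: 1·0 + 3·1 + 1·-2 + 1·-1 = 0

y = (A:1, B:3, C:1, D:1)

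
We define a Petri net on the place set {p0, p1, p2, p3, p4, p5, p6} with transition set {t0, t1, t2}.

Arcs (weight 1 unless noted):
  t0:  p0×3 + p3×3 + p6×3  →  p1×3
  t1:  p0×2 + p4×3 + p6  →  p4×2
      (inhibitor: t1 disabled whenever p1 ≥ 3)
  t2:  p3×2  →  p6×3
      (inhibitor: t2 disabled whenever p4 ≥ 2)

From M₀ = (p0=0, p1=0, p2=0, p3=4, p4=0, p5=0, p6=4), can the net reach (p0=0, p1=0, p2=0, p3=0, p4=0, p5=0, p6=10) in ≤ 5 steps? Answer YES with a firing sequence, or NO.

YES — reachable via ⟨t2, t2⟩ (2 firings)

step 1: fire t2:  (p0=0, p1=0, p2=0, p3=4, p4=0, p5=0, p6=4) → (p0=0, p1=0, p2=0, p3=2, p4=0, p5=0, p6=7)
step 2: fire t2:  (p0=0, p1=0, p2=0, p3=2, p4=0, p5=0, p6=7) → (p0=0, p1=0, p2=0, p3=0, p4=0, p5=0, p6=10)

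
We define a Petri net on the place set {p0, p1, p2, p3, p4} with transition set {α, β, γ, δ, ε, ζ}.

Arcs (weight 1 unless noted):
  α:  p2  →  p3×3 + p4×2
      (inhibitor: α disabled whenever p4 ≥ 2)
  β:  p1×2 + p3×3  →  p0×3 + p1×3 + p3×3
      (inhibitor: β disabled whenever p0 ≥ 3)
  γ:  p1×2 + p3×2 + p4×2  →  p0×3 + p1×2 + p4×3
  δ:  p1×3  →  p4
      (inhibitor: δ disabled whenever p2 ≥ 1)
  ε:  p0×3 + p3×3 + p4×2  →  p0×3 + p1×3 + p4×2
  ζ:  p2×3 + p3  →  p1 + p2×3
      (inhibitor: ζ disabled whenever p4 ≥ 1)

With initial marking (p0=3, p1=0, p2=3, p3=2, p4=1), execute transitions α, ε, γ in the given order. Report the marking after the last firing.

step 1: fire α:  (p0=3, p1=0, p2=3, p3=2, p4=1) → (p0=3, p1=0, p2=2, p3=5, p4=3)
step 2: fire ε:  (p0=3, p1=0, p2=2, p3=5, p4=3) → (p0=3, p1=3, p2=2, p3=2, p4=3)
step 3: fire γ:  (p0=3, p1=3, p2=2, p3=2, p4=3) → (p0=6, p1=3, p2=2, p3=0, p4=4)

(p0=6, p1=3, p2=2, p3=0, p4=4)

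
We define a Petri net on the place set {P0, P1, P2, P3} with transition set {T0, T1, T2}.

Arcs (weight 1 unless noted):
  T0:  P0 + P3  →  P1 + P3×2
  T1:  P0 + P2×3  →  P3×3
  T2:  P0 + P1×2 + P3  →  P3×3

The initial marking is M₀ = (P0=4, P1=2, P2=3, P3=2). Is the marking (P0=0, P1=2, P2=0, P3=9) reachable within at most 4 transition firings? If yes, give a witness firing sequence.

step 1: fire T0:  (P0=4, P1=2, P2=3, P3=2) → (P0=3, P1=3, P2=3, P3=3)
step 2: fire T0:  (P0=3, P1=3, P2=3, P3=3) → (P0=2, P1=4, P2=3, P3=4)
step 3: fire T1:  (P0=2, P1=4, P2=3, P3=4) → (P0=1, P1=4, P2=0, P3=7)
step 4: fire T2:  (P0=1, P1=4, P2=0, P3=7) → (P0=0, P1=2, P2=0, P3=9)

YES — reachable via ⟨T0, T0, T1, T2⟩ (4 firings)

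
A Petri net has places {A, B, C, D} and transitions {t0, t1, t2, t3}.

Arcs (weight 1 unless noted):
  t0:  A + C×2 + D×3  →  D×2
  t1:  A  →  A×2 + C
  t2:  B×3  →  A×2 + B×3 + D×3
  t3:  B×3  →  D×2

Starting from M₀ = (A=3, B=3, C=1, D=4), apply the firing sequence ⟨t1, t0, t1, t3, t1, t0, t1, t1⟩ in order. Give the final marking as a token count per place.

(A=6, B=0, C=2, D=4)

step 1: fire t1:  (A=3, B=3, C=1, D=4) → (A=4, B=3, C=2, D=4)
step 2: fire t0:  (A=4, B=3, C=2, D=4) → (A=3, B=3, C=0, D=3)
step 3: fire t1:  (A=3, B=3, C=0, D=3) → (A=4, B=3, C=1, D=3)
step 4: fire t3:  (A=4, B=3, C=1, D=3) → (A=4, B=0, C=1, D=5)
step 5: fire t1:  (A=4, B=0, C=1, D=5) → (A=5, B=0, C=2, D=5)
step 6: fire t0:  (A=5, B=0, C=2, D=5) → (A=4, B=0, C=0, D=4)
step 7: fire t1:  (A=4, B=0, C=0, D=4) → (A=5, B=0, C=1, D=4)
step 8: fire t1:  (A=5, B=0, C=1, D=4) → (A=6, B=0, C=2, D=4)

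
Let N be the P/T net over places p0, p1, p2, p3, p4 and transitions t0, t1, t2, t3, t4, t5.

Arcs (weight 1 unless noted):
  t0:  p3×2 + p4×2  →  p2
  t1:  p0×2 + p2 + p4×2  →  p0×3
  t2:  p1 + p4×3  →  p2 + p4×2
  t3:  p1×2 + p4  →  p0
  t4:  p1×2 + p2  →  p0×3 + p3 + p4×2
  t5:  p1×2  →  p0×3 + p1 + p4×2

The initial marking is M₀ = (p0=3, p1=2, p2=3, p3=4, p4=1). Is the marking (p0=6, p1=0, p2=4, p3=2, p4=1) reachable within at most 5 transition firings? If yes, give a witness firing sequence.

NO — not reachable within 5 firings

depth 0: 1 marking
depth 1: 4 markings reached so far
depth 2: 9 markings reached so far
depth 3: 11 markings reached so far
depth 4: 11 markings reached so far
(frontier empty at depth 4; search complete)
target is not among the 11 markings reachable within 5 steps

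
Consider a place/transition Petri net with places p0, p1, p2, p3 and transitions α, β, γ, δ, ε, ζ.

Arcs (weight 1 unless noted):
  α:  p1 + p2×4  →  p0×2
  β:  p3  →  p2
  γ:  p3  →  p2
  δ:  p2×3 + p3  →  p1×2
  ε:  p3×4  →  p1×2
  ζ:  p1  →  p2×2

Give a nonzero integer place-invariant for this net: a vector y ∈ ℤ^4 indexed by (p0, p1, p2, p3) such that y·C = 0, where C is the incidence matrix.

Incidence matrix C (rows=places, cols=transitions):
        α    β    γ    δ    ε    ζ
   p0   2    0    0    0    0    0
   p1  -1    0    0    2    2   -1
   p2  -4    1    1   -3    0    2
   p3   0   -1   -1   -1   -4    0

Candidate y = [3, 2, 1, 1]; check y·C column-wise:
  col α: 3·2 + 2·-1 + 1·-4 + 1·0 = 0
  col β: 3·0 + 2·0 + 1·1 + 1·-1 = 0
  col γ: 3·0 + 2·0 + 1·1 + 1·-1 = 0
  col δ: 3·0 + 2·2 + 1·-3 + 1·-1 = 0
  col ε: 3·0 + 2·2 + 1·0 + 1·-4 = 0
  col ζ: 3·0 + 2·-1 + 1·2 + 1·0 = 0

y = (p0:3, p1:2, p2:1, p3:1)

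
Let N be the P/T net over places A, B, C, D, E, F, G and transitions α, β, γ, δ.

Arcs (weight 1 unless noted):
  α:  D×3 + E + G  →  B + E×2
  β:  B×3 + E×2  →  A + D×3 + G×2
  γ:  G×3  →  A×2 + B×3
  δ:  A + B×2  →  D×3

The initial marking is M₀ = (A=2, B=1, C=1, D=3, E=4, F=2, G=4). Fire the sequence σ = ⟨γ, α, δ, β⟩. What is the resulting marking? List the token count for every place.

(A=4, B=0, C=1, D=6, E=3, F=2, G=2)

step 1: fire γ:  (A=2, B=1, C=1, D=3, E=4, F=2, G=4) → (A=4, B=4, C=1, D=3, E=4, F=2, G=1)
step 2: fire α:  (A=4, B=4, C=1, D=3, E=4, F=2, G=1) → (A=4, B=5, C=1, D=0, E=5, F=2, G=0)
step 3: fire δ:  (A=4, B=5, C=1, D=0, E=5, F=2, G=0) → (A=3, B=3, C=1, D=3, E=5, F=2, G=0)
step 4: fire β:  (A=3, B=3, C=1, D=3, E=5, F=2, G=0) → (A=4, B=0, C=1, D=6, E=3, F=2, G=2)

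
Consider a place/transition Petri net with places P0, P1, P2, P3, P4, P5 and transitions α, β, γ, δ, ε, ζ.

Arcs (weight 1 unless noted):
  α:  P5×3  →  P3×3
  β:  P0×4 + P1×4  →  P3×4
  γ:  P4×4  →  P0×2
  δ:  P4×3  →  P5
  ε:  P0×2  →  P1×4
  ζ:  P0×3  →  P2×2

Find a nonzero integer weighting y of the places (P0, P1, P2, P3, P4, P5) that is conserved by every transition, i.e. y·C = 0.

Incidence matrix C (rows=places, cols=transitions):
        α    β    γ    δ    ε    ζ
   P0   0   -4    2    0   -2   -3
   P1   0   -4    0    0    4    0
   P2   0    0    0    0    0    2
   P3   3    4    0    0    0    0
   P4   0    0   -4   -3    0    0
   P5  -3    0    0    1    0    0

Candidate y = [2, 1, 3, 3, 1, 3]; check y·C column-wise:
  col α: 2·0 + 1·0 + 3·0 + 3·3 + 1·0 + 3·-3 = 0
  col β: 2·-4 + 1·-4 + 3·0 + 3·4 + 1·0 + 3·0 = 0
  col γ: 2·2 + 1·0 + 3·0 + 3·0 + 1·-4 + 3·0 = 0
  col δ: 2·0 + 1·0 + 3·0 + 3·0 + 1·-3 + 3·1 = 0
  col ε: 2·-2 + 1·4 + 3·0 + 3·0 + 1·0 + 3·0 = 0
  col ζ: 2·-3 + 1·0 + 3·2 + 3·0 + 1·0 + 3·0 = 0

y = (P0:2, P1:1, P2:3, P3:3, P4:1, P5:3)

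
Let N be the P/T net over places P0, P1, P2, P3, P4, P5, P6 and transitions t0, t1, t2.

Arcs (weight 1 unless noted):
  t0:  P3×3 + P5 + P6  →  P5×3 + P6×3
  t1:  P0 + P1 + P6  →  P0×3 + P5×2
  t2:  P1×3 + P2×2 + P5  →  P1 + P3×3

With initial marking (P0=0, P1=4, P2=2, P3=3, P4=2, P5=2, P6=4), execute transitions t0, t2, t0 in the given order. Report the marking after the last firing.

step 1: fire t0:  (P0=0, P1=4, P2=2, P3=3, P4=2, P5=2, P6=4) → (P0=0, P1=4, P2=2, P3=0, P4=2, P5=4, P6=6)
step 2: fire t2:  (P0=0, P1=4, P2=2, P3=0, P4=2, P5=4, P6=6) → (P0=0, P1=2, P2=0, P3=3, P4=2, P5=3, P6=6)
step 3: fire t0:  (P0=0, P1=2, P2=0, P3=3, P4=2, P5=3, P6=6) → (P0=0, P1=2, P2=0, P3=0, P4=2, P5=5, P6=8)

(P0=0, P1=2, P2=0, P3=0, P4=2, P5=5, P6=8)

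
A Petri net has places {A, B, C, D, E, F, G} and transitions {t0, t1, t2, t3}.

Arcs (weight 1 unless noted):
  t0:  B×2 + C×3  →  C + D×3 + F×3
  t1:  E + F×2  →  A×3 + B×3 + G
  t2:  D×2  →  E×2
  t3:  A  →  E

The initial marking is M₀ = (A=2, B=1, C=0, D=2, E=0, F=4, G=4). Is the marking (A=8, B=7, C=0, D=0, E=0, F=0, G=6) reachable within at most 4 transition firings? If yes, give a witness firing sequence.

YES — reachable via ⟨t2, t1, t1⟩ (3 firings)

step 1: fire t2:  (A=2, B=1, C=0, D=2, E=0, F=4, G=4) → (A=2, B=1, C=0, D=0, E=2, F=4, G=4)
step 2: fire t1:  (A=2, B=1, C=0, D=0, E=2, F=4, G=4) → (A=5, B=4, C=0, D=0, E=1, F=2, G=5)
step 3: fire t1:  (A=5, B=4, C=0, D=0, E=1, F=2, G=5) → (A=8, B=7, C=0, D=0, E=0, F=0, G=6)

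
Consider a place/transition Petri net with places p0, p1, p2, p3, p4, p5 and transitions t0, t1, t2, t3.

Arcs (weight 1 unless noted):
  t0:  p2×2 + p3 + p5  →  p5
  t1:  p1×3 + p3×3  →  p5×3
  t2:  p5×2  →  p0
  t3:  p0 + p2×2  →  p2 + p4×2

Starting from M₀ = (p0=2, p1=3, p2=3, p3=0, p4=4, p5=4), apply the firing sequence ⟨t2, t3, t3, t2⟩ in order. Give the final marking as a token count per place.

(p0=2, p1=3, p2=1, p3=0, p4=8, p5=0)

step 1: fire t2:  (p0=2, p1=3, p2=3, p3=0, p4=4, p5=4) → (p0=3, p1=3, p2=3, p3=0, p4=4, p5=2)
step 2: fire t3:  (p0=3, p1=3, p2=3, p3=0, p4=4, p5=2) → (p0=2, p1=3, p2=2, p3=0, p4=6, p5=2)
step 3: fire t3:  (p0=2, p1=3, p2=2, p3=0, p4=6, p5=2) → (p0=1, p1=3, p2=1, p3=0, p4=8, p5=2)
step 4: fire t2:  (p0=1, p1=3, p2=1, p3=0, p4=8, p5=2) → (p0=2, p1=3, p2=1, p3=0, p4=8, p5=0)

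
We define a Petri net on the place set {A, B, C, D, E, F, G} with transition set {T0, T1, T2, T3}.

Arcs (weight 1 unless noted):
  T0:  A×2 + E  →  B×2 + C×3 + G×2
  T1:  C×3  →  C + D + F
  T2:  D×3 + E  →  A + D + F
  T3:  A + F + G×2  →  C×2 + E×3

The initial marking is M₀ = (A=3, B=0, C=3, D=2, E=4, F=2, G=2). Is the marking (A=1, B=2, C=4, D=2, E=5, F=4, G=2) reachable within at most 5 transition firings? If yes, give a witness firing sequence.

step 1: fire T0:  (A=3, B=0, C=3, D=2, E=4, F=2, G=2) → (A=1, B=2, C=6, D=2, E=3, F=2, G=4)
step 2: fire T1:  (A=1, B=2, C=6, D=2, E=3, F=2, G=4) → (A=1, B=2, C=4, D=3, E=3, F=3, G=4)
step 3: fire T1:  (A=1, B=2, C=4, D=3, E=3, F=3, G=4) → (A=1, B=2, C=2, D=4, E=3, F=4, G=4)
step 4: fire T2:  (A=1, B=2, C=2, D=4, E=3, F=4, G=4) → (A=2, B=2, C=2, D=2, E=2, F=5, G=4)
step 5: fire T3:  (A=2, B=2, C=2, D=2, E=2, F=5, G=4) → (A=1, B=2, C=4, D=2, E=5, F=4, G=2)

YES — reachable via ⟨T0, T1, T1, T2, T3⟩ (5 firings)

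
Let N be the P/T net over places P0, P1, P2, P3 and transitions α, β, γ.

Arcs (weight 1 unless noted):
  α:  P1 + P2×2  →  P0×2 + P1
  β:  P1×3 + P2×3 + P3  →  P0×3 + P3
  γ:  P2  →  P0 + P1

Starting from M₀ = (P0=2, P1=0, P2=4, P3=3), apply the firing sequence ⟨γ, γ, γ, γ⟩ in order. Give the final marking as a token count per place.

step 1: fire γ:  (P0=2, P1=0, P2=4, P3=3) → (P0=3, P1=1, P2=3, P3=3)
step 2: fire γ:  (P0=3, P1=1, P2=3, P3=3) → (P0=4, P1=2, P2=2, P3=3)
step 3: fire γ:  (P0=4, P1=2, P2=2, P3=3) → (P0=5, P1=3, P2=1, P3=3)
step 4: fire γ:  (P0=5, P1=3, P2=1, P3=3) → (P0=6, P1=4, P2=0, P3=3)

(P0=6, P1=4, P2=0, P3=3)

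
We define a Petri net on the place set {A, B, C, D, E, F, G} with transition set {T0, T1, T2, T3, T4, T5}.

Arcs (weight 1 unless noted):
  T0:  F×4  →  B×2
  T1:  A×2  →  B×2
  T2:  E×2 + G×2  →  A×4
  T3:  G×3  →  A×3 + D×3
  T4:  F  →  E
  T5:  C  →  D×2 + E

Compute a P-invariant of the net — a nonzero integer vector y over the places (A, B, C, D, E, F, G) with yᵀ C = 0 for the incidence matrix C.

Incidence matrix C (rows=places, cols=transitions):
       T0   T1   T2   T3   T4   T5
    A   0   -2    4    3    0    0
    B   2    2    0    0    0    0
    C   0    0    0    0    0   -1
    D   0    0    0    3    0    2
    E   0    0   -2    0    1    1
    F  -4    0    0    0   -1    0
    G   0    0   -2   -3    0    0

Candidate y = [2, 2, 3, 1, 1, 1, 3]; check y·C column-wise:
  col T0: 2·0 + 2·2 + 3·0 + 1·0 + 1·0 + 1·-4 + 3·0 = 0
  col T1: 2·-2 + 2·2 + 3·0 + 1·0 + 1·0 + 1·0 + 3·0 = 0
  col T2: 2·4 + 2·0 + 3·0 + 1·0 + 1·-2 + 1·0 + 3·-2 = 0
  col T3: 2·3 + 2·0 + 3·0 + 1·3 + 1·0 + 1·0 + 3·-3 = 0
  col T4: 2·0 + 2·0 + 3·0 + 1·0 + 1·1 + 1·-1 + 3·0 = 0
  col T5: 2·0 + 2·0 + 3·-1 + 1·2 + 1·1 + 1·0 + 3·0 = 0

y = (A:2, B:2, C:3, D:1, E:1, F:1, G:3)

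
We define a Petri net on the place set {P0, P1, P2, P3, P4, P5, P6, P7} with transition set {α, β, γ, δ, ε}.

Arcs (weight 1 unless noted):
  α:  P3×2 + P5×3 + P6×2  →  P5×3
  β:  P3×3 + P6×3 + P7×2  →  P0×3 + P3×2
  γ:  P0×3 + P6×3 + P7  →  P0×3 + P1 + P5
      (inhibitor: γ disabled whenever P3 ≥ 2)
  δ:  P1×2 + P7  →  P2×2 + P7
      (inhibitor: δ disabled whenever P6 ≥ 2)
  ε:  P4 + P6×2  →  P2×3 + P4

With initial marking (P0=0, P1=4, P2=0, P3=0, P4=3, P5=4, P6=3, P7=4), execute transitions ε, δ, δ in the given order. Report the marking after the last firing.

step 1: fire ε:  (P0=0, P1=4, P2=0, P3=0, P4=3, P5=4, P6=3, P7=4) → (P0=0, P1=4, P2=3, P3=0, P4=3, P5=4, P6=1, P7=4)
step 2: fire δ:  (P0=0, P1=4, P2=3, P3=0, P4=3, P5=4, P6=1, P7=4) → (P0=0, P1=2, P2=5, P3=0, P4=3, P5=4, P6=1, P7=4)
step 3: fire δ:  (P0=0, P1=2, P2=5, P3=0, P4=3, P5=4, P6=1, P7=4) → (P0=0, P1=0, P2=7, P3=0, P4=3, P5=4, P6=1, P7=4)

(P0=0, P1=0, P2=7, P3=0, P4=3, P5=4, P6=1, P7=4)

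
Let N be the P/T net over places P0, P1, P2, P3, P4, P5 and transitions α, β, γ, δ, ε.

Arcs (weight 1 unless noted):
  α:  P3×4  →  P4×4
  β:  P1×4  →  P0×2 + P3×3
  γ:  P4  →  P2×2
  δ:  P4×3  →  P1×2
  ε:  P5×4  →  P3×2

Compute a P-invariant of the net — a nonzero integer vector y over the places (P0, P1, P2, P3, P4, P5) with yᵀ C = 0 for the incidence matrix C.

Incidence matrix C (rows=places, cols=transitions):
        α    β    γ    δ    ε
   P0   0    2    0    0    0
   P1   0   -4    0    2    0
   P2   0    0    2    0    0
   P3  -4    3    0    0    2
   P4   4    0   -1   -3    0
   P5   0    0    0    0   -4

Candidate y = [3, 3, 1, 2, 2, 1]; check y·C column-wise:
  col α: 3·0 + 3·0 + 1·0 + 2·-4 + 2·4 + 1·0 = 0
  col β: 3·2 + 3·-4 + 1·0 + 2·3 + 2·0 + 1·0 = 0
  col γ: 3·0 + 3·0 + 1·2 + 2·0 + 2·-1 + 1·0 = 0
  col δ: 3·0 + 3·2 + 1·0 + 2·0 + 2·-3 + 1·0 = 0
  col ε: 3·0 + 3·0 + 1·0 + 2·2 + 2·0 + 1·-4 = 0

y = (P0:3, P1:3, P2:1, P3:2, P4:2, P5:1)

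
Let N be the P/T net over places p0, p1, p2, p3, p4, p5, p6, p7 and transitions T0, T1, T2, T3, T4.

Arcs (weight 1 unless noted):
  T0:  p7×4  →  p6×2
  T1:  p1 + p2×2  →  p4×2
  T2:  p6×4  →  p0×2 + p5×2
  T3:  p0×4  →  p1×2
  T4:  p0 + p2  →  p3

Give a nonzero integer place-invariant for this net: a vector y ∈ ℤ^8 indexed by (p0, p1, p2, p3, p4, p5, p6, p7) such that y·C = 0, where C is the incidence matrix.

Incidence matrix C (rows=places, cols=transitions):
       T0   T1   T2   T3   T4
   p0   0    0    2   -4   -1
   p1   0   -1    0    2    0
   p2   0   -2    0    0   -1
   p3   0    0    0    0    1
   p4   0    2    0    0    0
   p5   0    0    2    0    0
   p6   2    0   -4    0    0
   p7  -4    0    0    0    0

Candidate y = [0, 0, 1, 1, 1, 0, 0, 0]; check y·C column-wise:
  col T0: 1·0 + 1·0 + 1·0 + 0·2 + 0·-4 = 0
  col T1: 0·-1 + 1·-2 + 1·0 + 1·2 = 0
  col T2: 0·2 + 1·0 + 1·0 + 1·0 + 0·2 + 0·-4 = 0
  col T3: 0·-4 + 0·2 + 1·0 + 1·0 + 1·0 = 0
  col T4: 0·-1 + 1·-1 + 1·1 + 1·0 = 0

y = (p0:0, p1:0, p2:1, p3:1, p4:1, p5:0, p6:0, p7:0)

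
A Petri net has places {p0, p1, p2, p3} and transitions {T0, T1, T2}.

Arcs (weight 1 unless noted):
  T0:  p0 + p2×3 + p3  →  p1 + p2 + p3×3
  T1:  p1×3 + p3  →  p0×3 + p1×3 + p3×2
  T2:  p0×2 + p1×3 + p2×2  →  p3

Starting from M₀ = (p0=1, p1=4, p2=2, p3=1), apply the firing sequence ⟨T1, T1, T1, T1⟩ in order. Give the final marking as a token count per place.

(p0=13, p1=4, p2=2, p3=5)

step 1: fire T1:  (p0=1, p1=4, p2=2, p3=1) → (p0=4, p1=4, p2=2, p3=2)
step 2: fire T1:  (p0=4, p1=4, p2=2, p3=2) → (p0=7, p1=4, p2=2, p3=3)
step 3: fire T1:  (p0=7, p1=4, p2=2, p3=3) → (p0=10, p1=4, p2=2, p3=4)
step 4: fire T1:  (p0=10, p1=4, p2=2, p3=4) → (p0=13, p1=4, p2=2, p3=5)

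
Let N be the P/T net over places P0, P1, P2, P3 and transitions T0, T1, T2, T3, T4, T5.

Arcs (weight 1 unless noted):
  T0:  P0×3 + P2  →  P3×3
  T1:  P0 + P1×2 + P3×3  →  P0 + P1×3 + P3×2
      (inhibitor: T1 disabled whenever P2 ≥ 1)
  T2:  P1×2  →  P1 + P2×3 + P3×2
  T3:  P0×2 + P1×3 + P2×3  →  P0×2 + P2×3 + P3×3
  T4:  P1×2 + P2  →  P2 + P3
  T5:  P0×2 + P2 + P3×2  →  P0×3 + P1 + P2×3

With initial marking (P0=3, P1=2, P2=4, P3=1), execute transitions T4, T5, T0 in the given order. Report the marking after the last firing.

(P0=1, P1=1, P2=5, P3=3)

step 1: fire T4:  (P0=3, P1=2, P2=4, P3=1) → (P0=3, P1=0, P2=4, P3=2)
step 2: fire T5:  (P0=3, P1=0, P2=4, P3=2) → (P0=4, P1=1, P2=6, P3=0)
step 3: fire T0:  (P0=4, P1=1, P2=6, P3=0) → (P0=1, P1=1, P2=5, P3=3)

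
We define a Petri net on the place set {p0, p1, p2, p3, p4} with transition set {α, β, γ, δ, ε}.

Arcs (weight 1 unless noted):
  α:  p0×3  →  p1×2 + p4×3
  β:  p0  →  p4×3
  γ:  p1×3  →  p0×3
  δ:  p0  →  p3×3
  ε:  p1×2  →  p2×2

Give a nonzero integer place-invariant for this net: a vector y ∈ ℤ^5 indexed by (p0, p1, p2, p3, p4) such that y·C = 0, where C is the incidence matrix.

Incidence matrix C (rows=places, cols=transitions):
        α    β    γ    δ    ε
   p0  -3   -1    3   -1    0
   p1   2    0   -3    0   -2
   p2   0    0    0    0    2
   p3   0    0    0    3    0
   p4   3    3    0    0    0

Candidate y = [3, 3, 3, 1, 1]; check y·C column-wise:
  col α: 3·-3 + 3·2 + 3·0 + 1·0 + 1·3 = 0
  col β: 3·-1 + 3·0 + 3·0 + 1·0 + 1·3 = 0
  col γ: 3·3 + 3·-3 + 3·0 + 1·0 + 1·0 = 0
  col δ: 3·-1 + 3·0 + 3·0 + 1·3 + 1·0 = 0
  col ε: 3·0 + 3·-2 + 3·2 + 1·0 + 1·0 = 0

y = (p0:3, p1:3, p2:3, p3:1, p4:1)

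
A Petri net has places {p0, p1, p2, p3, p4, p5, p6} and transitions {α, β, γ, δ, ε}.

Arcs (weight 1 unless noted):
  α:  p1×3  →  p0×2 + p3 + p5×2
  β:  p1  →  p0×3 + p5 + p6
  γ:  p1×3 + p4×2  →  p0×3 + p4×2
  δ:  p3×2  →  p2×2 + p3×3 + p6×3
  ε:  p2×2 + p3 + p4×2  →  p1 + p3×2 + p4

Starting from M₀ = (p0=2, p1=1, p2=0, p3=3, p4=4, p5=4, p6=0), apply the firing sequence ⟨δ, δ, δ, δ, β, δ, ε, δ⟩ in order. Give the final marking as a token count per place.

step 1: fire δ:  (p0=2, p1=1, p2=0, p3=3, p4=4, p5=4, p6=0) → (p0=2, p1=1, p2=2, p3=4, p4=4, p5=4, p6=3)
step 2: fire δ:  (p0=2, p1=1, p2=2, p3=4, p4=4, p5=4, p6=3) → (p0=2, p1=1, p2=4, p3=5, p4=4, p5=4, p6=6)
step 3: fire δ:  (p0=2, p1=1, p2=4, p3=5, p4=4, p5=4, p6=6) → (p0=2, p1=1, p2=6, p3=6, p4=4, p5=4, p6=9)
step 4: fire δ:  (p0=2, p1=1, p2=6, p3=6, p4=4, p5=4, p6=9) → (p0=2, p1=1, p2=8, p3=7, p4=4, p5=4, p6=12)
step 5: fire β:  (p0=2, p1=1, p2=8, p3=7, p4=4, p5=4, p6=12) → (p0=5, p1=0, p2=8, p3=7, p4=4, p5=5, p6=13)
step 6: fire δ:  (p0=5, p1=0, p2=8, p3=7, p4=4, p5=5, p6=13) → (p0=5, p1=0, p2=10, p3=8, p4=4, p5=5, p6=16)
step 7: fire ε:  (p0=5, p1=0, p2=10, p3=8, p4=4, p5=5, p6=16) → (p0=5, p1=1, p2=8, p3=9, p4=3, p5=5, p6=16)
step 8: fire δ:  (p0=5, p1=1, p2=8, p3=9, p4=3, p5=5, p6=16) → (p0=5, p1=1, p2=10, p3=10, p4=3, p5=5, p6=19)

(p0=5, p1=1, p2=10, p3=10, p4=3, p5=5, p6=19)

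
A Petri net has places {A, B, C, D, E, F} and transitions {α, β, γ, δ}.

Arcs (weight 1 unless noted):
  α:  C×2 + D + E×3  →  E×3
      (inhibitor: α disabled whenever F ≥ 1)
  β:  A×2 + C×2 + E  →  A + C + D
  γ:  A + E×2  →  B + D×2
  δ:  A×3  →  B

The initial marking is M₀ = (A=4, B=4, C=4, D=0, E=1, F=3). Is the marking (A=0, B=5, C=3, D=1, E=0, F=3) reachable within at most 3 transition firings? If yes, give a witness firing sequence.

step 1: fire β:  (A=4, B=4, C=4, D=0, E=1, F=3) → (A=3, B=4, C=3, D=1, E=0, F=3)
step 2: fire δ:  (A=3, B=4, C=3, D=1, E=0, F=3) → (A=0, B=5, C=3, D=1, E=0, F=3)

YES — reachable via ⟨β, δ⟩ (2 firings)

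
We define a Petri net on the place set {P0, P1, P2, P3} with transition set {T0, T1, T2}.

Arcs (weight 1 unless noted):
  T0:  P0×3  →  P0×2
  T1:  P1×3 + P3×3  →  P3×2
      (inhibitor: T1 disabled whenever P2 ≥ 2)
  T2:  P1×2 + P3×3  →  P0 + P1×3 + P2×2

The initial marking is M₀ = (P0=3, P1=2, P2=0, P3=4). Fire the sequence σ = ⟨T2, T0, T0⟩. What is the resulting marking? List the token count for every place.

step 1: fire T2:  (P0=3, P1=2, P2=0, P3=4) → (P0=4, P1=3, P2=2, P3=1)
step 2: fire T0:  (P0=4, P1=3, P2=2, P3=1) → (P0=3, P1=3, P2=2, P3=1)
step 3: fire T0:  (P0=3, P1=3, P2=2, P3=1) → (P0=2, P1=3, P2=2, P3=1)

(P0=2, P1=3, P2=2, P3=1)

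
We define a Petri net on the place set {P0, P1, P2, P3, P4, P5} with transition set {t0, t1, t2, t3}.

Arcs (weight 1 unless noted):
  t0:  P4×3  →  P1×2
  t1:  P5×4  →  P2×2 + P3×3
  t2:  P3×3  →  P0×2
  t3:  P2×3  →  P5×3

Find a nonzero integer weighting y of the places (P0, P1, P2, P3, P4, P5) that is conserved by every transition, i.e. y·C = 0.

y = (P0:0, P1:3, P2:0, P3:0, P4:2, P5:0)

Incidence matrix C (rows=places, cols=transitions):
       t0   t1   t2   t3
   P0   0    0    2    0
   P1   2    0    0    0
   P2   0    2    0   -3
   P3   0    3   -3    0
   P4  -3    0    0    0
   P5   0   -4    0    3

Candidate y = [0, 3, 0, 0, 2, 0]; check y·C column-wise:
  col t0: 3·2 + 2·-3 = 0
  col t1: 3·0 + 0·2 + 0·3 + 2·0 + 0·-4 = 0
  col t2: 0·2 + 3·0 + 0·-3 + 2·0 = 0
  col t3: 3·0 + 0·-3 + 2·0 + 0·3 = 0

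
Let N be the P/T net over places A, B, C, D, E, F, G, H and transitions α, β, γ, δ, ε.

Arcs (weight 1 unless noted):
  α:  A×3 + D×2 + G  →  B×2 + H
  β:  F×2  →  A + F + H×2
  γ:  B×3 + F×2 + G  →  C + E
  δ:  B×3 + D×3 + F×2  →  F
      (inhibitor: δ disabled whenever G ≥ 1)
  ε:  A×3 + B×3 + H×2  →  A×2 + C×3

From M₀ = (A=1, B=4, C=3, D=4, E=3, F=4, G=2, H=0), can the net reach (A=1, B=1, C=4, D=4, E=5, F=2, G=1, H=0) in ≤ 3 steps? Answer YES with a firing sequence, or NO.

depth 0: 1 marking
depth 1: 3 markings reached so far
depth 2: 5 markings reached so far
depth 3: 9 markings reached so far
target is not among the 9 markings reachable within 3 steps

NO — not reachable within 3 firings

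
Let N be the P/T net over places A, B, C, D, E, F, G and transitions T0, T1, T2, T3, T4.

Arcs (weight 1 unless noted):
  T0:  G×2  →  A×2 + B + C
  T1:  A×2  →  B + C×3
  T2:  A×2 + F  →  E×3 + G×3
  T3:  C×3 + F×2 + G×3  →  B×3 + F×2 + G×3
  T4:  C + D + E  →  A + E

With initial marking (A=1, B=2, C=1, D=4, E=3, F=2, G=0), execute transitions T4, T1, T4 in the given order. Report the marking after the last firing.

(A=1, B=3, C=2, D=2, E=3, F=2, G=0)

step 1: fire T4:  (A=1, B=2, C=1, D=4, E=3, F=2, G=0) → (A=2, B=2, C=0, D=3, E=3, F=2, G=0)
step 2: fire T1:  (A=2, B=2, C=0, D=3, E=3, F=2, G=0) → (A=0, B=3, C=3, D=3, E=3, F=2, G=0)
step 3: fire T4:  (A=0, B=3, C=3, D=3, E=3, F=2, G=0) → (A=1, B=3, C=2, D=2, E=3, F=2, G=0)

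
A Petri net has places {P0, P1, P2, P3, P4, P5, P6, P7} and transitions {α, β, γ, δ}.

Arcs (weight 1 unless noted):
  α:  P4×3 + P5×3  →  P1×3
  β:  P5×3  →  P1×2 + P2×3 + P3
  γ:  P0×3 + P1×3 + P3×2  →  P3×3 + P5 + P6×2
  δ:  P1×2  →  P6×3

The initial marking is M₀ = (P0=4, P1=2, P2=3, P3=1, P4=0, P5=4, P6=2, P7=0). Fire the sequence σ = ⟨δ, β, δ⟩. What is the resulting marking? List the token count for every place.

(P0=4, P1=0, P2=6, P3=2, P4=0, P5=1, P6=8, P7=0)

step 1: fire δ:  (P0=4, P1=2, P2=3, P3=1, P4=0, P5=4, P6=2, P7=0) → (P0=4, P1=0, P2=3, P3=1, P4=0, P5=4, P6=5, P7=0)
step 2: fire β:  (P0=4, P1=0, P2=3, P3=1, P4=0, P5=4, P6=5, P7=0) → (P0=4, P1=2, P2=6, P3=2, P4=0, P5=1, P6=5, P7=0)
step 3: fire δ:  (P0=4, P1=2, P2=6, P3=2, P4=0, P5=1, P6=5, P7=0) → (P0=4, P1=0, P2=6, P3=2, P4=0, P5=1, P6=8, P7=0)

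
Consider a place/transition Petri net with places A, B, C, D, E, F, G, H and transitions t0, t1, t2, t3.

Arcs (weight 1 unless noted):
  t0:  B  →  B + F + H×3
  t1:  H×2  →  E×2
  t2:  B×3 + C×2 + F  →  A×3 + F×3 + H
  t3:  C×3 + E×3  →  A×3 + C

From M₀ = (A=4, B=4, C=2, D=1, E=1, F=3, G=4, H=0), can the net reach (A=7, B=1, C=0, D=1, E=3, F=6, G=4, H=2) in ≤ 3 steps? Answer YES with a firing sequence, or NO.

YES — reachable via ⟨t0, t1, t2⟩ (3 firings)

step 1: fire t0:  (A=4, B=4, C=2, D=1, E=1, F=3, G=4, H=0) → (A=4, B=4, C=2, D=1, E=1, F=4, G=4, H=3)
step 2: fire t1:  (A=4, B=4, C=2, D=1, E=1, F=4, G=4, H=3) → (A=4, B=4, C=2, D=1, E=3, F=4, G=4, H=1)
step 3: fire t2:  (A=4, B=4, C=2, D=1, E=3, F=4, G=4, H=1) → (A=7, B=1, C=0, D=1, E=3, F=6, G=4, H=2)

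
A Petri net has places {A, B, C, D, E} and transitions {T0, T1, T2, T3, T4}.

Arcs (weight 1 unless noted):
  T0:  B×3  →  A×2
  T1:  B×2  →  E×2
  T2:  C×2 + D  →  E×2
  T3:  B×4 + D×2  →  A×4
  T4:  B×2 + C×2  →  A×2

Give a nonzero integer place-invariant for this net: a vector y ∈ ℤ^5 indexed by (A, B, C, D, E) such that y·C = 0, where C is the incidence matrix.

Incidence matrix C (rows=places, cols=transitions):
       T0   T1   T2   T3   T4
    A   2    0    0    4    2
    B  -3   -2    0   -4   -2
    C   0    0   -2    0   -2
    D   0    0   -1   -2    0
    E   0    2    2    0    0

Candidate y = [3, 2, 1, 2, 2]; check y·C column-wise:
  col T0: 3·2 + 2·-3 + 1·0 + 2·0 + 2·0 = 0
  col T1: 3·0 + 2·-2 + 1·0 + 2·0 + 2·2 = 0
  col T2: 3·0 + 2·0 + 1·-2 + 2·-1 + 2·2 = 0
  col T3: 3·4 + 2·-4 + 1·0 + 2·-2 + 2·0 = 0
  col T4: 3·2 + 2·-2 + 1·-2 + 2·0 + 2·0 = 0

y = (A:3, B:2, C:1, D:2, E:2)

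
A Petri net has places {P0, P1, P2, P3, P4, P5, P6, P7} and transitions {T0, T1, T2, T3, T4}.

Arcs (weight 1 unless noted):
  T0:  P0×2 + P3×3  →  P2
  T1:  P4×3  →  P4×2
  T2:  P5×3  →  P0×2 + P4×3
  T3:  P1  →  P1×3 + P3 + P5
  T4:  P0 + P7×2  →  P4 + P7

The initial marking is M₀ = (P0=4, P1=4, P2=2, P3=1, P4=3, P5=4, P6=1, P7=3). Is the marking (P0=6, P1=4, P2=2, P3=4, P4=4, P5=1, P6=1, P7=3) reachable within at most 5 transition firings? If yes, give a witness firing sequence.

depth 0: 1 marking
depth 1: 5 markings reached so far
depth 2: 13 markings reached so far
depth 3: 27 markings reached so far
depth 4: 49 markings reached so far
depth 5: 82 markings reached so far
target is not among the 82 markings reachable within 5 steps

NO — not reachable within 5 firings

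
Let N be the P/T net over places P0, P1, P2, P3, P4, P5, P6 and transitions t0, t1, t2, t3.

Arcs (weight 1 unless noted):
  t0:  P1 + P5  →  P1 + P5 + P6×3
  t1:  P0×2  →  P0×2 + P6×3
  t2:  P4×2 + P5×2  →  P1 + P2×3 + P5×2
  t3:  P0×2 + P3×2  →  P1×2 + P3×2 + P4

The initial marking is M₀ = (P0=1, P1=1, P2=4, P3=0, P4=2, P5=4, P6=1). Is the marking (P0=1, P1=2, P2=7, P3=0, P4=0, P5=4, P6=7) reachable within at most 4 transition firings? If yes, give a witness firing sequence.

YES — reachable via ⟨t0, t0, t2⟩ (3 firings)

step 1: fire t0:  (P0=1, P1=1, P2=4, P3=0, P4=2, P5=4, P6=1) → (P0=1, P1=1, P2=4, P3=0, P4=2, P5=4, P6=4)
step 2: fire t0:  (P0=1, P1=1, P2=4, P3=0, P4=2, P5=4, P6=4) → (P0=1, P1=1, P2=4, P3=0, P4=2, P5=4, P6=7)
step 3: fire t2:  (P0=1, P1=1, P2=4, P3=0, P4=2, P5=4, P6=7) → (P0=1, P1=2, P2=7, P3=0, P4=0, P5=4, P6=7)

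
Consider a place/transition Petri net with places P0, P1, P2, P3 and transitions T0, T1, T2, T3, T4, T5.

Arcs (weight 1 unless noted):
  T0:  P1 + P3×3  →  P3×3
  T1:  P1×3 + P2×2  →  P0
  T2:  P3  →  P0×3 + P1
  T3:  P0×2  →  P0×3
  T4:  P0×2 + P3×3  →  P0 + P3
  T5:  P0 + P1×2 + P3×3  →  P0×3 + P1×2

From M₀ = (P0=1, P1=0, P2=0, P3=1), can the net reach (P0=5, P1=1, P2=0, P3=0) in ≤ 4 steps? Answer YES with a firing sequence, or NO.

YES — reachable via ⟨T2, T3⟩ (2 firings)

step 1: fire T2:  (P0=1, P1=0, P2=0, P3=1) → (P0=4, P1=1, P2=0, P3=0)
step 2: fire T3:  (P0=4, P1=1, P2=0, P3=0) → (P0=5, P1=1, P2=0, P3=0)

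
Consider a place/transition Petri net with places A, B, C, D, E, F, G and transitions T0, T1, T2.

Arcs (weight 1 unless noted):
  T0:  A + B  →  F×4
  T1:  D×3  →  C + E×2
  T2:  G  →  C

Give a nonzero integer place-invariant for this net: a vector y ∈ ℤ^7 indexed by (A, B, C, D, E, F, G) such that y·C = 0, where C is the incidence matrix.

Incidence matrix C (rows=places, cols=transitions):
       T0   T1   T2
    A  -1    0    0
    B  -1    0    0
    C   0    1    1
    D   0   -3    0
    E   0    2    0
    F   4    0    0
    G   0    0   -1

Candidate y = [1, -1, 0, 0, 0, 0, 0]; check y·C column-wise:
  col T0: 1·-1 + -1·-1 + 0·4 = 0
  col T1: 1·0 + -1·0 + 0·1 + 0·-3 + 0·2 = 0
  col T2: 1·0 + -1·0 + 0·1 + 0·-1 = 0

y = (A:1, B:-1, C:0, D:0, E:0, F:0, G:0)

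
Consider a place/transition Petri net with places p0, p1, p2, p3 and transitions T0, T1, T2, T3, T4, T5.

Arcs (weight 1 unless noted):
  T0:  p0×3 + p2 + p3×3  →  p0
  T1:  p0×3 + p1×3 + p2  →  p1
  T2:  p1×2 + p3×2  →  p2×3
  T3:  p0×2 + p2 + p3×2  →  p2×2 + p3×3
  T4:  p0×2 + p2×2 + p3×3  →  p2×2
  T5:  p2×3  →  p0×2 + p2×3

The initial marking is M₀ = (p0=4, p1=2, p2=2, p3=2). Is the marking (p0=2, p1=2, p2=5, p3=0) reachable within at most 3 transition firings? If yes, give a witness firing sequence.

NO — not reachable within 3 firings

depth 0: 1 marking
depth 1: 3 markings reached so far
depth 2: 8 markings reached so far
depth 3: 15 markings reached so far
target is not among the 15 markings reachable within 3 steps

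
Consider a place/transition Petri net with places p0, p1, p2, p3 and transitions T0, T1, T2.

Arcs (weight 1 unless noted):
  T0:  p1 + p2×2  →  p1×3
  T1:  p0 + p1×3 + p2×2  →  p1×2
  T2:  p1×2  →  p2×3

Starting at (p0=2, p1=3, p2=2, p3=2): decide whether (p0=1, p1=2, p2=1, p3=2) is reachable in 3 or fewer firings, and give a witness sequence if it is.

step 1: fire T0:  (p0=2, p1=3, p2=2, p3=2) → (p0=2, p1=5, p2=0, p3=2)
step 2: fire T2:  (p0=2, p1=5, p2=0, p3=2) → (p0=2, p1=3, p2=3, p3=2)
step 3: fire T1:  (p0=2, p1=3, p2=3, p3=2) → (p0=1, p1=2, p2=1, p3=2)

YES — reachable via ⟨T0, T2, T1⟩ (3 firings)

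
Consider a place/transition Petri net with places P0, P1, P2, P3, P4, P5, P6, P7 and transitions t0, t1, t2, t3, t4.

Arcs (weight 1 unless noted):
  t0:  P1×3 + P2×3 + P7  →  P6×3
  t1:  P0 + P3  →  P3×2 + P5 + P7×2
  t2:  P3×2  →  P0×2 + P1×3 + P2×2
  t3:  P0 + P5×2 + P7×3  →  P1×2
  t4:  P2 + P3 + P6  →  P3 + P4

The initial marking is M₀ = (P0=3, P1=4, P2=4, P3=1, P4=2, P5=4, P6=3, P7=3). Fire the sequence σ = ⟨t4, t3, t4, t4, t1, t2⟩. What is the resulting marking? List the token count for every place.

step 1: fire t4:  (P0=3, P1=4, P2=4, P3=1, P4=2, P5=4, P6=3, P7=3) → (P0=3, P1=4, P2=3, P3=1, P4=3, P5=4, P6=2, P7=3)
step 2: fire t3:  (P0=3, P1=4, P2=3, P3=1, P4=3, P5=4, P6=2, P7=3) → (P0=2, P1=6, P2=3, P3=1, P4=3, P5=2, P6=2, P7=0)
step 3: fire t4:  (P0=2, P1=6, P2=3, P3=1, P4=3, P5=2, P6=2, P7=0) → (P0=2, P1=6, P2=2, P3=1, P4=4, P5=2, P6=1, P7=0)
step 4: fire t4:  (P0=2, P1=6, P2=2, P3=1, P4=4, P5=2, P6=1, P7=0) → (P0=2, P1=6, P2=1, P3=1, P4=5, P5=2, P6=0, P7=0)
step 5: fire t1:  (P0=2, P1=6, P2=1, P3=1, P4=5, P5=2, P6=0, P7=0) → (P0=1, P1=6, P2=1, P3=2, P4=5, P5=3, P6=0, P7=2)
step 6: fire t2:  (P0=1, P1=6, P2=1, P3=2, P4=5, P5=3, P6=0, P7=2) → (P0=3, P1=9, P2=3, P3=0, P4=5, P5=3, P6=0, P7=2)

(P0=3, P1=9, P2=3, P3=0, P4=5, P5=3, P6=0, P7=2)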